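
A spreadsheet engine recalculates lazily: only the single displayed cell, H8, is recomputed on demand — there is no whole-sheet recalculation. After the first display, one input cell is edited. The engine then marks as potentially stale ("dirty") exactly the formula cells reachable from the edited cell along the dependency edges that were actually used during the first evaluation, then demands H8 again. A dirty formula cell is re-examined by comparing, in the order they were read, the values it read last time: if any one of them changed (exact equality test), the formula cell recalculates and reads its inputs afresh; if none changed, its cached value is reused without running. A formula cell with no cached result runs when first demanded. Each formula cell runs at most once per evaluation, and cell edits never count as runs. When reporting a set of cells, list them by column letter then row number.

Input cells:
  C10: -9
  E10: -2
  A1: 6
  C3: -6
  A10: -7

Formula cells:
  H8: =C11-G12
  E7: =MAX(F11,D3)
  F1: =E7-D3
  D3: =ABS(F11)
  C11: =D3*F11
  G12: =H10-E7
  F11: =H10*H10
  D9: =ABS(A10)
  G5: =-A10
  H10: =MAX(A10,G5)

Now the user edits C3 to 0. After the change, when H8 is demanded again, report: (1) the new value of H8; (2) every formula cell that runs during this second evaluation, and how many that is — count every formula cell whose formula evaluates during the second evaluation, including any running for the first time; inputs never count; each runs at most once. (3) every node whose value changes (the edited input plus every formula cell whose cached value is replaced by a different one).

First evaluation (everything demanded from the output):
  G5 = -(-7) = 7
  H10 = MAX(-7, 7) = 7
  F11 = 7 * 7 = 49
  D3 = ABS(49) = 49
  C11 = 49 * 49 = 2401
  E7 = MAX(49, 49) = 49
  G12 = 7 - 49 = -42
  H8 = 2401 - -42 = 2443

Propagation after the edit:
  C3 feeds no computation that the output demands — nothing is marked dirty and nothing runs.

Key observation: C3 is never demanded by the output, so the edit triggers no recomputation at all.

New value of H8: 2443.
Formula cells that run: none — 0 in total.
Values that change: C3.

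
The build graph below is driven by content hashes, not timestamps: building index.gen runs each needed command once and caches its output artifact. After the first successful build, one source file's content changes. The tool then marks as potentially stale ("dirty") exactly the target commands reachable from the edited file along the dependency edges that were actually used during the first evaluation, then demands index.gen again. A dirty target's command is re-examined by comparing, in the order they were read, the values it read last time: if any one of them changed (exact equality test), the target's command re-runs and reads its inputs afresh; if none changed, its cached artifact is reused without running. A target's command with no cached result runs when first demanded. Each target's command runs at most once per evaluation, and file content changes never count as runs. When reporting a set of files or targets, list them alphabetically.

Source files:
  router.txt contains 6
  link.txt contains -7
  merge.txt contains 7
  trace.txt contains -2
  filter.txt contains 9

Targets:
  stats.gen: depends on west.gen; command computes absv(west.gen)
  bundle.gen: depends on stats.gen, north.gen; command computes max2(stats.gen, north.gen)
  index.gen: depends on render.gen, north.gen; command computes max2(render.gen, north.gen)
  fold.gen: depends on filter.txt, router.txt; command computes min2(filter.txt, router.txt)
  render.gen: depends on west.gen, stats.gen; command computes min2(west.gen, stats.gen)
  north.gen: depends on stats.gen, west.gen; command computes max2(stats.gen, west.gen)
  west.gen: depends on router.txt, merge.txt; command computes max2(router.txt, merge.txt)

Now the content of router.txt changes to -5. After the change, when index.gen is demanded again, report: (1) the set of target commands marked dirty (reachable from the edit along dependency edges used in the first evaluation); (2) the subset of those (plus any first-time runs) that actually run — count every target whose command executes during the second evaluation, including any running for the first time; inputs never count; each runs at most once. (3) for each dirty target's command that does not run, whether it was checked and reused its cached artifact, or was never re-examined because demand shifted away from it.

Initial pass — values computed on the first demand:
  west.gen = max2(6, 7) = 7
  stats.gen = absv(7) = 7
  north.gen = max2(7, 7) = 7
  render.gen = min2(7, 7) = 7
  index.gen = max2(7, 7) = 7

Second demand — change propagation:
  west.gen: re-runs because router.txt 6->-5; new result 7 (unchanged).
  stats.gen: re-examined; everything it read last time is the same (west.gen unchanged) — cache 7 kept, no run.
  north.gen: re-examined; everything it read last time is the same (stats.gen unchanged, west.gen unchanged) — cache 7 kept, no run.
  render.gen: re-examined; everything it read last time is the same (west.gen unchanged, stats.gen unchanged) — cache 7 kept, no run.
  index.gen: re-examined; everything it read last time is the same (render.gen unchanged, north.gen unchanged) — cache 7 kept, no run.

The important point: west.gen recomputes to an identical value, and the output ends up unchanged.

Dirty set: index.gen, north.gen, render.gen, stats.gen, west.gen.
Run set: west.gen (1 run).
Re-examined without running (cache reused): index.gen, north.gen, render.gen, stats.gen.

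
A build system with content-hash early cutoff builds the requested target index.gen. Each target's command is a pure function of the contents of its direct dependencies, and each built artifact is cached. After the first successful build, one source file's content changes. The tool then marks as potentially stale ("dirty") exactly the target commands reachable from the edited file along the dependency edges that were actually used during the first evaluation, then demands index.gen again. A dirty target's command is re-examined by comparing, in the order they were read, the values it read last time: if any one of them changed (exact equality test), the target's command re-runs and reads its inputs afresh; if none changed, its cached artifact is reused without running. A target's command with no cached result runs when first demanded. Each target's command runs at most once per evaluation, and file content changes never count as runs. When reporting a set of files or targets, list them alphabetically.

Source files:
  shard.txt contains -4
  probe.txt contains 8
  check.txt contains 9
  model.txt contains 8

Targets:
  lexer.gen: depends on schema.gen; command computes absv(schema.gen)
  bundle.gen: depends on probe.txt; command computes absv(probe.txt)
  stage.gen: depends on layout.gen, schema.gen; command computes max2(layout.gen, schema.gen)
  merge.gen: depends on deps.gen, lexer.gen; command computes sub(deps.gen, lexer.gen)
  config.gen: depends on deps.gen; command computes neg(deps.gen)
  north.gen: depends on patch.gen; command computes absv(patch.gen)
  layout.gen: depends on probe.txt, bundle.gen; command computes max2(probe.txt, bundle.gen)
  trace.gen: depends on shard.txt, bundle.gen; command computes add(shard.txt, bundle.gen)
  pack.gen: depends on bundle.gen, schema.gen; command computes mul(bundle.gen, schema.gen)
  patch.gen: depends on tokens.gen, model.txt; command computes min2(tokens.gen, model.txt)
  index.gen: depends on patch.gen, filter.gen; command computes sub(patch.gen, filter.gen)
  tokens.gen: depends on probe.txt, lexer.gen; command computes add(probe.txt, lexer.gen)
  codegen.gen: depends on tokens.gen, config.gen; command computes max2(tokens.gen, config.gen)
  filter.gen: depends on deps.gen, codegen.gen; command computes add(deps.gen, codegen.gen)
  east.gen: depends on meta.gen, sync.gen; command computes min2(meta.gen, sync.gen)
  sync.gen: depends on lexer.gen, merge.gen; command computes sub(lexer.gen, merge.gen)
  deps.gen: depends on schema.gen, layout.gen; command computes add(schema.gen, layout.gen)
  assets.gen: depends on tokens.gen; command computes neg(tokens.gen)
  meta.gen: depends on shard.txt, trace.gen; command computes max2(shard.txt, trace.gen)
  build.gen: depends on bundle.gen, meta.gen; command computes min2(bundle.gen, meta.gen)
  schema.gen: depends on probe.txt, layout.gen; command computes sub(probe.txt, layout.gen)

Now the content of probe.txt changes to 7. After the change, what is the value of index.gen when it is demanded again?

New value of index.gen: -7.
Key observation: the cutoff stops propagation at lexer.gen — its inputs' values are unchanged, so it reuses its cache.

First evaluation (everything demanded from the output):
  bundle.gen = absv(8) = 8
  layout.gen = max2(8, 8) = 8
  schema.gen = sub(8, 8) = 0
  deps.gen = add(0, 8) = 8
  config.gen = neg(8) = -8
  lexer.gen = absv(0) = 0
  tokens.gen = add(8, 0) = 8
  codegen.gen = max2(8, -8) = 8
  filter.gen = add(8, 8) = 16
  patch.gen = min2(8, 8) = 8
  index.gen = sub(8, 16) = -8

Propagation after the edit:
  bundle.gen: runs — probe.txt 8->7; result 7.
  layout.gen: runs — probe.txt 8->7; bundle.gen 8->7; result 7.
  schema.gen: runs — probe.txt 8->7; layout.gen 8->7; result 0 (same value as before).
  deps.gen: runs — layout.gen 8->7; result 7.
  config.gen: runs — deps.gen 8->7; result -7.
  lexer.gen: checked — values it read are unchanged (schema.gen unchanged); reused cached 0 without running.
  tokens.gen: runs — probe.txt 8->7; result 7.
  codegen.gen: runs — tokens.gen 8->7; config.gen -8->-7; result 7.
  filter.gen: runs — deps.gen 8->7; codegen.gen 8->7; result 14.
  patch.gen: runs — tokens.gen 8->7; result 7.
  index.gen: runs — patch.gen 8->7; filter.gen 16->14; result -7.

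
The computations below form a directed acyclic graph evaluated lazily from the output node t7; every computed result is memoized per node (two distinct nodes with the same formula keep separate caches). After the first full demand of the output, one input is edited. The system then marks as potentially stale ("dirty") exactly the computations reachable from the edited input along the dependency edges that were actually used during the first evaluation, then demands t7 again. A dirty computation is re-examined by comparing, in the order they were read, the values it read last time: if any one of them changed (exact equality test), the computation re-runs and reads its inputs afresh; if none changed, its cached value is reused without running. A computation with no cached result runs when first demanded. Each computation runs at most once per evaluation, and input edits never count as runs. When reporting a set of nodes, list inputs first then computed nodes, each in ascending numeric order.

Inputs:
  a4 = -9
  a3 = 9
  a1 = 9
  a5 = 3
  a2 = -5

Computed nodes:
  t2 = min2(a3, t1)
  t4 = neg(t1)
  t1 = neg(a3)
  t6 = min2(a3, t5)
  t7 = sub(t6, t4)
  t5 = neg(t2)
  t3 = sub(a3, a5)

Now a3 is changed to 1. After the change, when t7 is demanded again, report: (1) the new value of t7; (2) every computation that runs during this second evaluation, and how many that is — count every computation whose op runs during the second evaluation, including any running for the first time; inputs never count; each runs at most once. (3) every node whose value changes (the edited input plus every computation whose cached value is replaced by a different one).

Demanding t7 again yields 0.
6 computations run: t1, t2, t4, t5, t6, t7.
The nodes whose values change: a3, t1, t2, t4, t5, t6.

First demand of the output computes:
  t1 = neg(9) = -9
  t2 = min2(9, -9) = -9
  t4 = neg(-9) = 9
  t5 = neg(-9) = 9
  t6 = min2(9, 9) = 9
  t7 = sub(9, 9) = 0

After the edit, cleaning proceeds:
  t1: a read changed (a3 9->1) — executes, giving -1.
  t2: a read changed (a3 9->1; t1 -9->-1) — executes, giving -1.
  t4: a read changed (t1 -9->-1) — executes, giving 1.
  t5: a read changed (t2 -9->-1) — executes, giving 1.
  t6: a read changed (a3 9->1; t5 9->1) — executes, giving 1.
  t7: a read changed (t6 9->1; t4 9->1) — executes, giving 0 — identical to its old value.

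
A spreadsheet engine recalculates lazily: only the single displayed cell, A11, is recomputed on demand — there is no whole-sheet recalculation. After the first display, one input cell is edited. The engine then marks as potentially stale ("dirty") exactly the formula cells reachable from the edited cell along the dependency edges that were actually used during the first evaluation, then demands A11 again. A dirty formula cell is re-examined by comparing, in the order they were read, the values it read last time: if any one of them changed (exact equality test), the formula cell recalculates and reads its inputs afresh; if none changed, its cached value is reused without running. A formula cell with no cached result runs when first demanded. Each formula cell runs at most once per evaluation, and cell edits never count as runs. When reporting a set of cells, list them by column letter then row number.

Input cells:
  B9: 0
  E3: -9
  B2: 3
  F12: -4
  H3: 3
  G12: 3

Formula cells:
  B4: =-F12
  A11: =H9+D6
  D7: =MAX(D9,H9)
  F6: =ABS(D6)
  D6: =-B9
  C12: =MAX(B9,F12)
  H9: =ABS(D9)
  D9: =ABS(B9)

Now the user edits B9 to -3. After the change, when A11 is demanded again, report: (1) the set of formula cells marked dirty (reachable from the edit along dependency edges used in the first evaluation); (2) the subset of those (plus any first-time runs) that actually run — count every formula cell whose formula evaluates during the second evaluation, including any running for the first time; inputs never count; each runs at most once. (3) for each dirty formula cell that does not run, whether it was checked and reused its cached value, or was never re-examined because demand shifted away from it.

Marked dirty: A11, D6, D9, H9.
Formula cells that run: A11, D6, D9, H9 — 4 in total.
Every dirty formula cell ran.

First evaluation (everything demanded from the output):
  D6 = -(0) = 0
  D9 = ABS(0) = 0
  H9 = ABS(0) = 0
  A11 = 0 + 0 = 0

Propagation after the edit:
  D6: runs — B9 0->-3; result 3.
  D9: runs — B9 0->-3; result 3.
  H9: runs — D9 0->3; result 3.
  A11: runs — H9 0->3; D6 0->3; result 6.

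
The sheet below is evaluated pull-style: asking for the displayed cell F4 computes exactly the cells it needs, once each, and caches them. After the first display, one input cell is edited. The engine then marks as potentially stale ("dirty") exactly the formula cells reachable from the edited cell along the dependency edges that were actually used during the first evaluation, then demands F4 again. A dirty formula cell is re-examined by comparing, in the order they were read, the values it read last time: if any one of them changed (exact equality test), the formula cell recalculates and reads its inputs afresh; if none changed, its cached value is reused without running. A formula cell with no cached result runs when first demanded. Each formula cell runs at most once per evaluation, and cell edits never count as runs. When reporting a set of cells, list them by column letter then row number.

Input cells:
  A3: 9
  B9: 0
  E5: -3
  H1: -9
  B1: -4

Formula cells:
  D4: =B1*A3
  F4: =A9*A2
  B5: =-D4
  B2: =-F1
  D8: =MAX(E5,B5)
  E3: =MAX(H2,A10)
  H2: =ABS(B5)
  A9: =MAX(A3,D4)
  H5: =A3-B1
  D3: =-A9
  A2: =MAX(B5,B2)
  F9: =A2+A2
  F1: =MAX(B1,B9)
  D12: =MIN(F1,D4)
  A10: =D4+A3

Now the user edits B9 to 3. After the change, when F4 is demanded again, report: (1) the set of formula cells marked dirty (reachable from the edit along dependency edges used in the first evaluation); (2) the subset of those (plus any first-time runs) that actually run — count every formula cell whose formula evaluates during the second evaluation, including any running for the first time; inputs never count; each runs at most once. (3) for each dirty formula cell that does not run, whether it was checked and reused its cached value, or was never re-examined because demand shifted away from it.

First demand of the output computes:
  D4 = -4 * 9 = -36
  A9 = MAX(9, -36) = 9
  B5 = -(-36) = 36
  F1 = MAX(-4, 0) = 0
  B2 = -(0) = 0
  A2 = MAX(36, 0) = 36
  F4 = 9 * 36 = 324

After the edit, cleaning proceeds:
  F1: a read changed (B9 0->3) — executes, giving 3.
  B2: a read changed (F1 0->3) — executes, giving -3.
  A2: a read changed (B2 0->-3) — executes, giving 36 — identical to its old value.
  F4: dirty, but its reads are unchanged (A9 unchanged, A2 unchanged); cached 324 stands.

Note the absorption at A2: it re-runs yet its value is the same, leaving the output's value untouched.

The edit dirties: A2, B2, F1, F4.
3 formula cells run: A2, B2, F1.
Cache hits after checking: F4.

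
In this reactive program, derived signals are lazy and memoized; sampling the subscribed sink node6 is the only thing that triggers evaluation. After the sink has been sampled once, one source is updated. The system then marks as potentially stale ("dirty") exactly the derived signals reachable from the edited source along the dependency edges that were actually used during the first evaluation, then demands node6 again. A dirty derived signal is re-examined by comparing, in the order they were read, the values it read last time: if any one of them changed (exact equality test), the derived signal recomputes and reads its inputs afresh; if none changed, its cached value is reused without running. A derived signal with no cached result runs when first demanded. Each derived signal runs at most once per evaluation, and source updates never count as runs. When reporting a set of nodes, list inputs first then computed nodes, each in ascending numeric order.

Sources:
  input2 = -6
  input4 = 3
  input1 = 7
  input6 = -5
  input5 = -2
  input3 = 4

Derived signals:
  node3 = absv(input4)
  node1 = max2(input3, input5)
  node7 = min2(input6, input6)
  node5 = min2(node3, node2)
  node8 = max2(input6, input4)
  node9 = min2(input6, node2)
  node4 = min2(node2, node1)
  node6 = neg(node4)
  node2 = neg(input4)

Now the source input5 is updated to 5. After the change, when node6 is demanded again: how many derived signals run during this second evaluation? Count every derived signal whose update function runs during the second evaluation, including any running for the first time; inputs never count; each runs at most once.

2 derived signals run: node1, node4.
Note the absorption at node4: it re-runs yet its value is the same, leaving the output's value untouched.

First demand of the output computes:
  node1 = max2(4, -2) = 4
  node2 = neg(3) = -3
  node4 = min2(-3, 4) = -3
  node6 = neg(-3) = 3

After the edit, cleaning proceeds:
  node1: a read changed (input5 -2->5) — executes, giving 5.
  node4: a read changed (node1 4->5) — executes, giving -3 — identical to its old value.
  node6: dirty, but its reads are unchanged (node4 unchanged); cached 3 stands.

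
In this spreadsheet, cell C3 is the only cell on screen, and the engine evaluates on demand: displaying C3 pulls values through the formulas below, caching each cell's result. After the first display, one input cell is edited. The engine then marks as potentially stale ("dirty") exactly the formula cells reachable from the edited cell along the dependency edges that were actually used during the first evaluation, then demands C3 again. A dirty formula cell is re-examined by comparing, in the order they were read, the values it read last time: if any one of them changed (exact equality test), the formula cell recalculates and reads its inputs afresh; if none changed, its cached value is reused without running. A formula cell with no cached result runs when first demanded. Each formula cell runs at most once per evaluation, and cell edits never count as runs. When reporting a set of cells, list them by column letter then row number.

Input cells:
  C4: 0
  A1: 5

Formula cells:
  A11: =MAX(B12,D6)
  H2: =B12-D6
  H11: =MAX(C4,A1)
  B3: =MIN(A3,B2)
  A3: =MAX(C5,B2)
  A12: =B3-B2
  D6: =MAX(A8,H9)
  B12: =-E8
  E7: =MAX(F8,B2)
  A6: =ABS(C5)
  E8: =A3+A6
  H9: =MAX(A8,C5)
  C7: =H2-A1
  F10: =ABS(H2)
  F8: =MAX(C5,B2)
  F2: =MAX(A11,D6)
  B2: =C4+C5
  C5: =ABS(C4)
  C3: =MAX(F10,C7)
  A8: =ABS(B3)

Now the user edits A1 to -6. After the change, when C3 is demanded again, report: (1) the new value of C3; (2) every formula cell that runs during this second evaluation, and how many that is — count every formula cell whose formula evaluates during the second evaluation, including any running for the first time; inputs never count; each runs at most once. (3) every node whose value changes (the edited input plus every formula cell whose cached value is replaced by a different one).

Initial pass — values computed on the first demand:
  C5 = ABS(0) = 0
  A6 = ABS(0) = 0
  B2 = 0 + 0 = 0
  A3 = MAX(0, 0) = 0
  B3 = MIN(0, 0) = 0
  A8 = ABS(0) = 0
  E8 = 0 + 0 = 0
  B12 = -(0) = 0
  H9 = MAX(0, 0) = 0
  D6 = MAX(0, 0) = 0
  H2 = 0 - 0 = 0
  C7 = 0 - 5 = -5
  F10 = ABS(0) = 0
  C3 = MAX(0, -5) = 0

Second demand — change propagation:
  C7: re-runs because A1 5->-6; new result 6.
  C3: re-runs because C7 -5->6; new result 6.

C3 now evaluates to 6.
Run set: C3, C7 (2 run).
Changed values: A1, C3, C7.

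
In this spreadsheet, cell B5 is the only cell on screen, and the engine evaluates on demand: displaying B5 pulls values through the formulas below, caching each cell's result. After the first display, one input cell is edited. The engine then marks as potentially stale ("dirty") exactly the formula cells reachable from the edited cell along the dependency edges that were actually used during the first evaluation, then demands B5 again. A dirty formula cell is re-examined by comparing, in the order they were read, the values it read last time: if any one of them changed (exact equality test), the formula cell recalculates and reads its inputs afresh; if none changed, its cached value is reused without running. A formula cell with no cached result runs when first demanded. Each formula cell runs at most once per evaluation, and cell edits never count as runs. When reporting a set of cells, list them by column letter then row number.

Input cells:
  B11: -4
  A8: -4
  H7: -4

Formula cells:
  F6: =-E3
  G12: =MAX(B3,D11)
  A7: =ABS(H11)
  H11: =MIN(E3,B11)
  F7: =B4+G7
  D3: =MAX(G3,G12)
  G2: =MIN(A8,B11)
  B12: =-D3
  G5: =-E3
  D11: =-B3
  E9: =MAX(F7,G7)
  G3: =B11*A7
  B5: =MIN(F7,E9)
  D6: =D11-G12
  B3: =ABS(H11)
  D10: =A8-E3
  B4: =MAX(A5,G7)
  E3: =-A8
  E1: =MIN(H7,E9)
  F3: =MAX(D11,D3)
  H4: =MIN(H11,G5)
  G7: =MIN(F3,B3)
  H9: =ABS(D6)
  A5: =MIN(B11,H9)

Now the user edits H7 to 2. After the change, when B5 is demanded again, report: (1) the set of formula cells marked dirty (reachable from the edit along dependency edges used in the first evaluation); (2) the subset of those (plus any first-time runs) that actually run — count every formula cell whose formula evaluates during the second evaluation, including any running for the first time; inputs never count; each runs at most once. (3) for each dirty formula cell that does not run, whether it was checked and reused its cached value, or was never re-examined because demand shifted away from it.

Initial pass — values computed on the first demand:
  E3 = -(-4) = 4
  H11 = MIN(4, -4) = -4
  A7 = ABS(-4) = 4
  B3 = ABS(-4) = 4
  D11 = -(4) = -4
  G3 = -4 * 4 = -16
  G12 = MAX(4, -4) = 4
  D3 = MAX(-16, 4) = 4
  D6 = -4 - 4 = -8
  F3 = MAX(-4, 4) = 4
  G7 = MIN(4, 4) = 4
  H9 = ABS(-8) = 8
  A5 = MIN(-4, 8) = -4
  B4 = MAX(-4, 4) = 4
  F7 = 4 + 4 = 8
  E9 = MAX(8, 4) = 8
  B5 = MIN(8, 8) = 8

Second demand — change propagation:
  no demanded computation ever read H7, so the edit dirties nothing and nothing runs.

The important point: nothing the output needs ever reads H7, so the edit is invisible to it.

Dirty set: none.
Run set: none (0 run).
All dirty formula cells ended up running.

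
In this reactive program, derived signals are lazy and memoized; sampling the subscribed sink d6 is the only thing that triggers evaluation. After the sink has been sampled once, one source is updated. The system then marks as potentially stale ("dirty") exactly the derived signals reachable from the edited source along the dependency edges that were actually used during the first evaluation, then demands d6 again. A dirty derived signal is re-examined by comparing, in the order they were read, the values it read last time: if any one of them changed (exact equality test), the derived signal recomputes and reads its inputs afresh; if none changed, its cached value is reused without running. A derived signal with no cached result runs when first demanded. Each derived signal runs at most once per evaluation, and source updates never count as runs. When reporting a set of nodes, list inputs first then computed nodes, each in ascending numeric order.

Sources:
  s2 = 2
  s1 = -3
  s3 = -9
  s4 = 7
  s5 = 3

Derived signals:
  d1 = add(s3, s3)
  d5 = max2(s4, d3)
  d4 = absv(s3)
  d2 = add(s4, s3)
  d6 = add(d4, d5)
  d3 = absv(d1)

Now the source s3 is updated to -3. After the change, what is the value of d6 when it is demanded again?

First demand of the output computes:
  d1 = add(-9, -9) = -18
  d3 = absv(-18) = 18
  d4 = absv(-9) = 9
  d5 = max2(7, 18) = 18
  d6 = add(9, 18) = 27

After the edit, cleaning proceeds:
  d1: a read changed (s3 -9->-3; s3 -9->-3) — executes, giving -6.
  d3: a read changed (d1 -18->-6) — executes, giving 6.
  d4: a read changed (s3 -9->-3) — executes, giving 3.
  d5: a read changed (d3 18->6) — executes, giving 7.
  d6: a read changed (d4 9->3; d5 18->7) — executes, giving 10.

Demanding d6 again yields 10.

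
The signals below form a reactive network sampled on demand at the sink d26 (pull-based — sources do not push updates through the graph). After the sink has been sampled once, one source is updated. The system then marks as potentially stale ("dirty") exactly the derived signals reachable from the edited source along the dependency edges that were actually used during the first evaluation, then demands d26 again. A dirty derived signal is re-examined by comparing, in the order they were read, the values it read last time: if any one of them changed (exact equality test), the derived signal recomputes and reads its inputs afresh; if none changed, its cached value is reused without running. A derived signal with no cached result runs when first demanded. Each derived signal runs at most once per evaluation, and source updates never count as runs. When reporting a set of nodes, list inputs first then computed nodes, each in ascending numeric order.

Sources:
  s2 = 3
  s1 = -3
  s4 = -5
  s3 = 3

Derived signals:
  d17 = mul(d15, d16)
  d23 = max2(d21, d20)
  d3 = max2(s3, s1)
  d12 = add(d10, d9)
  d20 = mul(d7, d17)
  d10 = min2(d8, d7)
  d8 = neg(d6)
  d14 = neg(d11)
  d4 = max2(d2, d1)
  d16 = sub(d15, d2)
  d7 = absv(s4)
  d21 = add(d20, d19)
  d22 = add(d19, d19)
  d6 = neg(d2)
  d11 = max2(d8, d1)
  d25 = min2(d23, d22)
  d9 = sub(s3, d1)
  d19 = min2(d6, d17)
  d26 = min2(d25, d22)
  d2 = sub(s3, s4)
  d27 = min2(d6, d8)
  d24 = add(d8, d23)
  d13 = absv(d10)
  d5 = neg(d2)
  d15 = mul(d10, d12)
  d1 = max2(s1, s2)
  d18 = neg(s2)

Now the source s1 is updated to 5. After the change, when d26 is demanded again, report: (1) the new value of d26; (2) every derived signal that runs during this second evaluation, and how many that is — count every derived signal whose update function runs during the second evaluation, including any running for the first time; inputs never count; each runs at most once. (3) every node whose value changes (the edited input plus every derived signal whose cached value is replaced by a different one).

d26 now evaluates to -16.
Run set: d1, d9, d12, d15, d16, d17, d19, d20, d21, d23, d25 (11 run).
Changed values: s1, d1, d9, d12, d15, d16, d17, d20, d21, d23.
The important point: at d22 every value read last time is unchanged, so the dirty flag clears without a run.

Initial pass — values computed on the first demand:
  d1 = max2(-3, 3) = 3
  d2 = sub(3, -5) = 8
  d6 = neg(8) = -8
  d7 = absv(-5) = 5
  d8 = neg(-8) = 8
  d9 = sub(3, 3) = 0
  d10 = min2(8, 5) = 5
  d12 = add(5, 0) = 5
  d15 = mul(5, 5) = 25
  d16 = sub(25, 8) = 17
  d17 = mul(25, 17) = 425
  d19 = min2(-8, 425) = -8
  d20 = mul(5, 425) = 2125
  d21 = add(2125, -8) = 2117
  d22 = add(-8, -8) = -16
  d23 = max2(2117, 2125) = 2125
  d25 = min2(2125, -16) = -16
  d26 = min2(-16, -16) = -16

Second demand — change propagation:
  d1: re-runs because s1 -3->5; new result 5.
  d9: re-runs because d1 3->5; new result -2.
  d12: re-runs because d9 0->-2; new result 3.
  d15: re-runs because d12 5->3; new result 15.
  d16: re-runs because d15 25->15; new result 7.
  d17: re-runs because d15 25->15; d16 17->7; new result 105.
  d19: re-runs because d17 425->105; new result -8 (unchanged).
  d20: re-runs because d17 425->105; new result 525.
  d21: re-runs because d20 2125->525; new result 517.
  d22: re-examined; everything it read last time is the same (d19 unchanged, d19 unchanged) — cache -16 kept, no run.
  d23: re-runs because d21 2117->517; d20 2125->525; new result 525.
  d25: re-runs because d23 2125->525; new result -16 (unchanged).
  d26: re-examined; everything it read last time is the same (d25 unchanged, d22 unchanged) — cache -16 kept, no run.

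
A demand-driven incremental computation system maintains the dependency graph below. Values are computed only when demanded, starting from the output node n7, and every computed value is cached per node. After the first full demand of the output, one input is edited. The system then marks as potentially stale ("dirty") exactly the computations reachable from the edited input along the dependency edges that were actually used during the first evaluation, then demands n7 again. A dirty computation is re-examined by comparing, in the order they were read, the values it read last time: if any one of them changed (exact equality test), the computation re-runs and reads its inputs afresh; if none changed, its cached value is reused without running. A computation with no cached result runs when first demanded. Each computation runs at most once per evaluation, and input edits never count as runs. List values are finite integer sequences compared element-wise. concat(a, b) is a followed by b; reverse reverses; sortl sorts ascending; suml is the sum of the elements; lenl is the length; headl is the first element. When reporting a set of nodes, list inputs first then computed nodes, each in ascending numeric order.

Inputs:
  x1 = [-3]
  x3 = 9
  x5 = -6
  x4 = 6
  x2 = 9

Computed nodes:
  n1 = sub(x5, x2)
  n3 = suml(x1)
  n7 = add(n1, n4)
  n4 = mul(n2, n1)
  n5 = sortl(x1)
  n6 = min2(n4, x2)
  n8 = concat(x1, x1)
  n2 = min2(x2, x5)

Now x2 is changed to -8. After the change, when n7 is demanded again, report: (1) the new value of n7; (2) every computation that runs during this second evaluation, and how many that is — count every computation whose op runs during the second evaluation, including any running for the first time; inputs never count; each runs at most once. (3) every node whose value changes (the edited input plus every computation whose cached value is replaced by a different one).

New value of n7: -14.
Computations that run: n1, n2, n4, n7 — 4 in total.
Values that change: x2, n1, n2, n4, n7.

First evaluation (everything demanded from the output):
  n1 = sub(-6, 9) = -15
  n2 = min2(9, -6) = -6
  n4 = mul(-6, -15) = 90
  n7 = add(-15, 90) = 75

Propagation after the edit:
  n1: runs — x2 9->-8; result 2.
  n2: runs — x2 9->-8; result -8.
  n4: runs — n2 -6->-8; n1 -15->2; result -16.
  n7: runs — n1 -15->2; n4 90->-16; result -14.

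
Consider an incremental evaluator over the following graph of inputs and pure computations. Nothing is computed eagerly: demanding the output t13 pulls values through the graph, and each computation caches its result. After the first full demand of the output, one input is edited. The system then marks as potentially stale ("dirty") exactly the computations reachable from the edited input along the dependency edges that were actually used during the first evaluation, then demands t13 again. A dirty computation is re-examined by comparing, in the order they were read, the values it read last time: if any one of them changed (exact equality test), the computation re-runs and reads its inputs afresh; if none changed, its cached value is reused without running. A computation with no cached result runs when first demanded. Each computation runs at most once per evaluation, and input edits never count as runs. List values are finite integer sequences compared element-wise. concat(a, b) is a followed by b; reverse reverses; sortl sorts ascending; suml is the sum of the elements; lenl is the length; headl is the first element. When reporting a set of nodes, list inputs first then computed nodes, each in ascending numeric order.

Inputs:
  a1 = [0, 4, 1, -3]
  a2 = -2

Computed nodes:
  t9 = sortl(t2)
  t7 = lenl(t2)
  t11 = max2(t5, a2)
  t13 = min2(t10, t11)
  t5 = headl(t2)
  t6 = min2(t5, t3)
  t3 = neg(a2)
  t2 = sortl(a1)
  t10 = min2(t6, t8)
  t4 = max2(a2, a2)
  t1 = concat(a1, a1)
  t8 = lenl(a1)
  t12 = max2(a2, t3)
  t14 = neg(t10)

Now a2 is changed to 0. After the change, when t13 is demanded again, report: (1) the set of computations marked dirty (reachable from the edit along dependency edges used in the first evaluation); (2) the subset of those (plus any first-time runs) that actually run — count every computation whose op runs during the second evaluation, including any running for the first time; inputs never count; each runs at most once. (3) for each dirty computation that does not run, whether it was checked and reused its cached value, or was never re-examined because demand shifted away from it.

Dirty set: t3, t6, t10, t11, t13.
Run set: t3, t6, t11, t13 (4 run).
Re-examined without running (cache reused): t10.
The important point: at t10 every value read last time is unchanged, so the dirty flag clears without a run.

Initial pass — values computed on the first demand:
  t2 = sortl([0, 4, 1, -3]) = [-3, 0, 1, 4]
  t3 = neg(-2) = 2
  t5 = headl([-3, 0, 1, 4]) = -3
  t6 = min2(-3, 2) = -3
  t8 = lenl([0, 4, 1, -3]) = 4
  t10 = min2(-3, 4) = -3
  t11 = max2(-3, -2) = -2
  t13 = min2(-3, -2) = -3

Second demand — change propagation:
  t3: re-runs because a2 -2->0; new result 0.
  t6: re-runs because t3 2->0; new result -3 (unchanged).
  t10: re-examined; everything it read last time is the same (t6 unchanged, t8 unchanged) — cache -3 kept, no run.
  t11: re-runs because a2 -2->0; new result 0.
  t13: re-runs because t11 -2->0; new result -3 (unchanged).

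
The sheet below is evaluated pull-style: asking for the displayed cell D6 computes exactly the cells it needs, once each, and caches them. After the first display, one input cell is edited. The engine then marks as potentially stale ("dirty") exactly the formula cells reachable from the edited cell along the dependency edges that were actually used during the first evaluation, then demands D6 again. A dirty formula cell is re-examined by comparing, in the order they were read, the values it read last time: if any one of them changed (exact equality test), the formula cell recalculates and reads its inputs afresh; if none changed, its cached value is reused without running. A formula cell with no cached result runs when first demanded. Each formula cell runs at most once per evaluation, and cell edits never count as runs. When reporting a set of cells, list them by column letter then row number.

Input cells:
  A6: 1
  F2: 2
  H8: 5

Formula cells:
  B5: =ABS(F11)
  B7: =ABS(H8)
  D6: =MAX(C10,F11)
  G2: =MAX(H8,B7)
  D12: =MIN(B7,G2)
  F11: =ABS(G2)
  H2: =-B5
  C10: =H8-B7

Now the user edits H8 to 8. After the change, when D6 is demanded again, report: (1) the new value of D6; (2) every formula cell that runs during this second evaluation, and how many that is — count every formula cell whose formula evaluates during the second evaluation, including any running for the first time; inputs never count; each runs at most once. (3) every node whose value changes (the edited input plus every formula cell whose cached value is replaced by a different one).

Demanding D6 again yields 8.
5 formula cells run: B7, C10, D6, F11, G2.
The nodes whose values change: B7, D6, F11, G2, H8.

First demand of the output computes:
  B7 = ABS(5) = 5
  C10 = 5 - 5 = 0
  G2 = MAX(5, 5) = 5
  F11 = ABS(5) = 5
  D6 = MAX(0, 5) = 5

After the edit, cleaning proceeds:
  B7: a read changed (H8 5->8) — executes, giving 8.
  C10: a read changed (H8 5->8; B7 5->8) — executes, giving 0 — identical to its old value.
  G2: a read changed (H8 5->8; B7 5->8) — executes, giving 8.
  F11: a read changed (G2 5->8) — executes, giving 8.
  D6: a read changed (F11 5->8) — executes, giving 8.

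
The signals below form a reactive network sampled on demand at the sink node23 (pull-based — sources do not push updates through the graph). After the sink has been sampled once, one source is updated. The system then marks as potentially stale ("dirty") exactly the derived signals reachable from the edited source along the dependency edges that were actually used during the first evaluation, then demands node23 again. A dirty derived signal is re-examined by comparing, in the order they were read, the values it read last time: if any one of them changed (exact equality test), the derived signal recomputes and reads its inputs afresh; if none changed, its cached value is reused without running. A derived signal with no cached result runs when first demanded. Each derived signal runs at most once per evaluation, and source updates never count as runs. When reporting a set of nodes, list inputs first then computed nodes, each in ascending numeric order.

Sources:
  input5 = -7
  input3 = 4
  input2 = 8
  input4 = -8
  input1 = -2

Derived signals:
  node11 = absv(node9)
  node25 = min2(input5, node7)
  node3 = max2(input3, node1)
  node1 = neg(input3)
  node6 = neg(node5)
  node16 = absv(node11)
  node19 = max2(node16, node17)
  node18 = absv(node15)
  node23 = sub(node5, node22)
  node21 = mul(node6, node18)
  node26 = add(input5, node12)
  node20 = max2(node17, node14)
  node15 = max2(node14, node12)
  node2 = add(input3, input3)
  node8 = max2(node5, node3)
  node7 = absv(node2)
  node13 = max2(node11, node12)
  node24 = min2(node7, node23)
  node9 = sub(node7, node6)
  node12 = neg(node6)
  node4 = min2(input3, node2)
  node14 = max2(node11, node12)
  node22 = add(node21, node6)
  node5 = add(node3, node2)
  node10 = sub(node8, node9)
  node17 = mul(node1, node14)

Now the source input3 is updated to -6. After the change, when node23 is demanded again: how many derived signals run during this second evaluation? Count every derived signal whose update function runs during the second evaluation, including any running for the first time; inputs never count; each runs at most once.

Run set: node1, node2, node3, node5, node6, node7, node9, node11, node12, node14, node15, node18, node21, node22, node23 (15 run).

Initial pass — values computed on the first demand:
  node1 = neg(4) = -4
  node2 = add(4, 4) = 8
  node3 = max2(4, -4) = 4
  node5 = add(4, 8) = 12
  node6 = neg(12) = -12
  node7 = absv(8) = 8
  node9 = sub(8, -12) = 20
  node11 = absv(20) = 20
  node12 = neg(-12) = 12
  node14 = max2(20, 12) = 20
  node15 = max2(20, 12) = 20
  node18 = absv(20) = 20
  node21 = mul(-12, 20) = -240
  node22 = add(-240, -12) = -252
  node23 = sub(12, -252) = 264

Second demand — change propagation:
  node1: re-runs because input3 4->-6; new result 6.
  node2: re-runs because input3 4->-6; input3 4->-6; new result -12.
  node3: re-runs because input3 4->-6; node1 -4->6; new result 6.
  node5: re-runs because node3 4->6; node2 8->-12; new result -6.
  node6: re-runs because node5 12->-6; new result 6.
  node7: re-runs because node2 8->-12; new result 12.
  node9: re-runs because node7 8->12; node6 -12->6; new result 6.
  node11: re-runs because node9 20->6; new result 6.
  node12: re-runs because node6 -12->6; new result -6.
  node14: re-runs because node11 20->6; node12 12->-6; new result 6.
  node15: re-runs because node14 20->6; node12 12->-6; new result 6.
  node18: re-runs because node15 20->6; new result 6.
  node21: re-runs because node6 -12->6; node18 20->6; new result 36.
  node22: re-runs because node21 -240->36; node6 -12->6; new result 42.
  node23: re-runs because node5 12->-6; node22 -252->42; new result -48.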